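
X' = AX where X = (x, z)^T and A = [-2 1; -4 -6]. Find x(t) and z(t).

Coefficient matrix A = [[-2, 1], [-4, -6]].
Characteristic polynomial det(A - λI) = λ^2 + 8λ + 16 = 0.
Single eigenvalue λ = -4 with algebraic multiplicity 2.
Eigenvector v = (1,-2); generalized eigenvector w with (A-λI)w=v is (1,-1).
General solution: e^(-4t)[K_1·v + K_2·(t·v + w)].

x(t) = K_1e^(-4t) + K_2te^(-4t) + K_2e^(-4t), z(t) = -2K_1e^(-4t) - 2K_2te^(-4t) - K_2e^(-4t)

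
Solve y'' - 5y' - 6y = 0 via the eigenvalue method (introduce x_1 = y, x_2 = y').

y(t) = K_1e^(-t) + K_2e^(6t)

Let x_1 = y, x_2 = y'. Then x_1' = x_2 and x_2' = 6x_1 + 5x_2.
A = [[0,1],[6,5]]; det(A-λI) = λ^2 - 5λ - 6.
Eigenvalues λ = -1, 6 with eigenvectors (1,-1), (1,6).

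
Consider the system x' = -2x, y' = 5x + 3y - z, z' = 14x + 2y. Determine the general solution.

Coefficient matrix A = [[-2, 0, 0], [5, 3, -1], [14, 2, 0]].
det(A - λI) = 0 gives eigenvalues λ = -2, 1, 2.
For λ=-2: eigenvector (1,-2,-5).
For λ=1: eigenvector (0,1,2).
For λ=2: eigenvector (0,-1,-1).
General solution: K_1e^(-2t)(1,-2,-5) + K_2e^(t)(0,1,2) + K_3e^(2t)(0,-1,-1).

x(t) = K_1e^(-2t), y(t) = -2K_1e^(-2t) + K_2e^(t) - K_3e^(2t), z(t) = -5K_1e^(-2t) + 2K_2e^(t) - K_3e^(2t)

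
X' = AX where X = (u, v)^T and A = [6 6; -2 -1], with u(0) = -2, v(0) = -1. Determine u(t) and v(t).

Coefficient matrix A = [[6, 6], [-2, -1]].
Characteristic polynomial det(A - λI) = λ^2 - 5λ + 6 = 0.
Eigenvalues λ = 2, 3.
For λ=2: (A-λI) row 1 is [4, 6], so an eigenvector is (3, -2).
For λ=3: (A-λI) row 1 is [3, 6], so an eigenvector is (-2, 1).
General solution: C_1e^(2t)(3,-2) + C_2e^(3t)(-2,1).
Applying u(0)=-2, v(0)=-1 gives C_1=4, C_2=7.

u(t) = -14e^(3t) + 12e^(2t), v(t) = 7e^(3t) - 8e^(2t)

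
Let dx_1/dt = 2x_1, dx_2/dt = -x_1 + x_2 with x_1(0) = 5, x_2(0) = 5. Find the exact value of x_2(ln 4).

-40

A = [[2,0],[-1,1]]; eigenvalues λ = 2, 1.
Eigenvectors: (1,-1) for λ=2, (0,1) for λ=1.
From the initial condition, c_1 = 5, c_2 = 10.
x_2(ln 4) = (5)(4^2)(-1) + (10)(4^1)(1) = -40.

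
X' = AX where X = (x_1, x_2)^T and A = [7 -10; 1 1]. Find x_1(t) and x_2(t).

x_1(t) = -3K_1e^(4t)sin(t) - K_1e^(4t)cos(t) - K_2e^(4t)sin(t) + 3K_2e^(4t)cos(t), x_2(t) = -K_1e^(4t)sin(t) + K_2e^(4t)cos(t)

Coefficient matrix A = [[7, -10], [1, 1]].
Characteristic polynomial det(A - λI) = λ^2 - 8λ + 17 = 0.
Eigenvalues λ = 4 ± i (complex conjugate pair).
For λ=4+i: an eigenvector is (-1,0) - i(-3,-1) = (-1 + 3i, 0 + i).
A real fundamental pair from Re and Im of e^((4+i)t)v: X_1 = e^(4t)(cos(t)·(-1,0) + sin(t)·(-3,-1)), X_2 = e^(4t)(sin(t)·(-1,0) - cos(t)·(-3,-1)).
General solution: K_1X_1 + K_2X_2.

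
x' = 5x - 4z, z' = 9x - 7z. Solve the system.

x(t) = -2c_1e^(-t) - 2c_2te^(-t) + c_2e^(-t), z(t) = -3c_1e^(-t) - 3c_2te^(-t) + 2c_2e^(-t)

Coefficient matrix A = [[5, -4], [9, -7]].
Characteristic polynomial det(A - λI) = λ^2 + 2λ + 1 = 0.
Single eigenvalue λ = -1 with algebraic multiplicity 2.
Eigenvector v = (-2,-3); generalized eigenvector w with (A-λI)w=v is (1,2).
General solution: e^(-t)[c_1·v + c_2·(t·v + w)].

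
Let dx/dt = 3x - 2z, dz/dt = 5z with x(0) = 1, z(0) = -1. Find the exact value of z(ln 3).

-243

A = [[3,-2],[0,5]]; eigenvalues λ = 5, 3.
Eigenvectors: (1,-1) for λ=5, (-1,0) for λ=3.
From the initial condition, c_1 = 1, c_2 = 0.
z(ln 3) = (1)(3^5)(-1) + (0)(3^3)(0) = -243.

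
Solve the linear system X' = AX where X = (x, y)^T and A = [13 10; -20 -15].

x(t) = -K_1e^(-t)sin(2t) + 2K_1e^(-t)cos(2t) + 2K_2e^(-t)sin(2t) + K_2e^(-t)cos(2t), y(t) = K_1e^(-t)sin(2t) - 3K_1e^(-t)cos(2t) - 3K_2e^(-t)sin(2t) - K_2e^(-t)cos(2t)

Coefficient matrix A = [[13, 10], [-20, -15]].
Characteristic polynomial det(A - λI) = λ^2 + 2λ + 5 = 0.
Eigenvalues λ = -1 ± 2i (complex conjugate pair).
For λ=-1+2i: an eigenvector is (2,-3) - i(-1,1) = (2 + i, -3 - i).
A real fundamental pair from Re and Im of e^((-1+2i)t)v: X_1 = e^(-t)(cos(2t)·(2,-3) + sin(2t)·(-1,1)), X_2 = e^(-t)(sin(2t)·(2,-3) - cos(2t)·(-1,1)).
General solution: K_1X_1 + K_2X_2.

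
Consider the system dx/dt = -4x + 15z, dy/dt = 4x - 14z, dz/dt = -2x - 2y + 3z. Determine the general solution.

x(t) = -5c_1e^(2t) - c_2e^(-4t) + 3c_3e^(t), y(t) = 4c_1e^(2t) + c_2e^(-4t) - 2c_3e^(t), z(t) = -2c_1e^(2t) + c_3e^(t)

Coefficient matrix A = [[-4, 0, 15], [4, 0, -14], [-2, -2, 3]].
det(A - λI) = 0 gives eigenvalues λ = 2, -4, 1.
For λ=2: eigenvector (-5,4,-2).
For λ=-4: eigenvector (-1,1,0).
For λ=1: eigenvector (3,-2,1).
General solution: c_1e^(2t)(-5,4,-2) + c_2e^(-4t)(-1,1,0) + c_3e^(t)(3,-2,1).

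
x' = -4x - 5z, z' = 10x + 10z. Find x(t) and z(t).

x(t) = 2c_1e^(3t)sin(t) - c_1e^(3t)cos(t) - c_2e^(3t)sin(t) - 2c_2e^(3t)cos(t), z(t) = -3c_1e^(3t)sin(t) + c_1e^(3t)cos(t) + c_2e^(3t)sin(t) + 3c_2e^(3t)cos(t)

Coefficient matrix A = [[-4, -5], [10, 10]].
Characteristic polynomial det(A - λI) = λ^2 - 6λ + 10 = 0.
Eigenvalues λ = 3 ± i (complex conjugate pair).
For λ=3+i: an eigenvector is (-1,1) - i(2,-3) = (-1 - 2i, 1 + 3i).
A real fundamental pair from Re and Im of e^((3+i)t)v: X_1 = e^(3t)(cos(t)·(-1,1) + sin(t)·(2,-3)), X_2 = e^(3t)(sin(t)·(-1,1) - cos(t)·(2,-3)).
General solution: c_1X_1 + c_2X_2.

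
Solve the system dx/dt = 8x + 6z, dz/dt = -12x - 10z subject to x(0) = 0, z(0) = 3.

x(t) = 3e^(2t) - 3e^(-4t), z(t) = -3e^(2t) + 6e^(-4t)

Coefficient matrix A = [[8, 6], [-12, -10]].
Characteristic polynomial det(A - λI) = λ^2 + 2λ - 8 = 0.
Eigenvalues λ = -4, 2.
For λ=-4: (A-λI) row 1 is [12, 6], so an eigenvector is (-1, 2).
For λ=2: (A-λI) row 1 is [6, 6], so an eigenvector is (-1, 1).
General solution: c_1e^(-4t)(-1,2) + c_2e^(2t)(-1,1).
Applying x(0)=0, z(0)=3 gives c_1=3, c_2=-3.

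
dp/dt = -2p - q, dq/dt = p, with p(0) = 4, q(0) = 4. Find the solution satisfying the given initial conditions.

p(t) = -8te^(-t) + 4e^(-t), q(t) = 8te^(-t) + 4e^(-t)

Coefficient matrix A = [[-2, -1], [1, 0]].
Characteristic polynomial det(A - λI) = λ^2 + 2λ + 1 = 0.
Single eigenvalue λ = -1 with algebraic multiplicity 2.
Eigenvector v = (-1,1); generalized eigenvector w with (A-λI)w=v is (3,-2).
General solution: e^(-t)[K_1·v + K_2·(t·v + w)].
Applying p(0)=4, q(0)=4 gives K_1=20, K_2=8.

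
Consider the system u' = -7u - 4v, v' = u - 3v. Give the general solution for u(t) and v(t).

Coefficient matrix A = [[-7, -4], [1, -3]].
Characteristic polynomial det(A - λI) = λ^2 + 10λ + 25 = 0.
Single eigenvalue λ = -5 with algebraic multiplicity 2.
Eigenvector v = (-2,1); generalized eigenvector w with (A-λI)w=v is (-3,2).
General solution: e^(-5t)[C_1·v + C_2·(t·v + w)].

u(t) = -2C_1e^(-5t) - 2C_2te^(-5t) - 3C_2e^(-5t), v(t) = C_1e^(-5t) + C_2te^(-5t) + 2C_2e^(-5t)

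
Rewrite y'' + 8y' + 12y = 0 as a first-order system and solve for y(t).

y(t) = C_1e^(-6t) + C_2e^(-2t)

Let x_1 = y, x_2 = y'. Then x_1' = x_2 and x_2' = -12x_1 - 8x_2.
A = [[0,1],[-12,-8]]; det(A-λI) = λ^2 + 8λ + 12.
Eigenvalues λ = -6, -2 with eigenvectors (1,-6), (1,-2).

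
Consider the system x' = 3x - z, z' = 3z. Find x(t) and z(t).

Coefficient matrix A = [[3, -1], [0, 3]].
Characteristic polynomial det(A - λI) = λ^2 - 6λ + 9 = 0.
Single eigenvalue λ = 3 with algebraic multiplicity 2.
Eigenvector v = (1,0); generalized eigenvector w with (A-λI)w=v is (-2,-1).
General solution: e^(3t)[C_1·v + C_2·(t·v + w)].

x(t) = C_1e^(3t) + C_2te^(3t) - 2C_2e^(3t), z(t) = -C_2e^(3t)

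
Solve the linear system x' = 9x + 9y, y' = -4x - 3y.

x(t) = 3C_1e^(3t) + 3C_2te^(3t) + 2C_2e^(3t), y(t) = -2C_1e^(3t) - 2C_2te^(3t) - C_2e^(3t)

Coefficient matrix A = [[9, 9], [-4, -3]].
Characteristic polynomial det(A - λI) = λ^2 - 6λ + 9 = 0.
Single eigenvalue λ = 3 with algebraic multiplicity 2.
Eigenvector v = (3,-2); generalized eigenvector w with (A-λI)w=v is (2,-1).
General solution: e^(3t)[C_1·v + C_2·(t·v + w)].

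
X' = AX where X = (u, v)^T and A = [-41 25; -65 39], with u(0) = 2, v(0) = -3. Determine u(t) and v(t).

u(t) = -31e^(-t)sin(5t) + 2e^(-t)cos(5t), v(t) = -50e^(-t)sin(5t) - 3e^(-t)cos(5t)

Coefficient matrix A = [[-41, 25], [-65, 39]].
Characteristic polynomial det(A - λI) = λ^2 + 2λ + 26 = 0.
Eigenvalues λ = -1 ± 5i (complex conjugate pair).
For λ=-1+5i: an eigenvector is (1,2) - i(2,3) = (1 - 2i, 2 - 3i).
A real fundamental pair from Re and Im of e^((-1+5i)t)v: X_1 = e^(-t)(cos(5t)·(1,2) + sin(5t)·(2,3)), X_2 = e^(-t)(sin(5t)·(1,2) - cos(5t)·(2,3)).
General solution: c_1X_1 + c_2X_2.
Applying u(0)=2, v(0)=-3 gives c_1=-12, c_2=-7.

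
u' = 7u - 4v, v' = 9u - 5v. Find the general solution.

Coefficient matrix A = [[7, -4], [9, -5]].
Characteristic polynomial det(A - λI) = λ^2 - 2λ + 1 = 0.
Single eigenvalue λ = 1 with algebraic multiplicity 2.
Eigenvector v = (2,3); generalized eigenvector w with (A-λI)w=v is (-1,-2).
General solution: e^(t)[C_1·v + C_2·(t·v + w)].

u(t) = 2C_1e^(t) + 2C_2te^(t) - C_2e^(t), v(t) = 3C_1e^(t) + 3C_2te^(t) - 2C_2e^(t)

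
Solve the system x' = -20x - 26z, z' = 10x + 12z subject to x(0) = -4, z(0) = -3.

x(t) = 71e^(-4t)sin(2t) - 4e^(-4t)cos(2t), z(t) = -44e^(-4t)sin(2t) - 3e^(-4t)cos(2t)

Coefficient matrix A = [[-20, -26], [10, 12]].
Characteristic polynomial det(A - λI) = λ^2 + 8λ + 20 = 0.
Eigenvalues λ = -4 ± 2i (complex conjugate pair).
For λ=-4+2i: an eigenvector is (2,-1) - i(-3,2) = (2 + 3i, -1 - 2i).
A real fundamental pair from Re and Im of e^((-4+2i)t)v: X_1 = e^(-4t)(cos(2t)·(2,-1) + sin(2t)·(-3,2)), X_2 = e^(-4t)(sin(2t)·(2,-1) - cos(2t)·(-3,2)).
General solution: K_1X_1 + K_2X_2.
Applying x(0)=-4, z(0)=-3 gives K_1=-17, K_2=10.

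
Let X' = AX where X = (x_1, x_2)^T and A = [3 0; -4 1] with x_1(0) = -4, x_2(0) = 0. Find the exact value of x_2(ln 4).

480

A = [[3,0],[-4,1]]; eigenvalues λ = 3, 1.
Eigenvectors: (1,-2) for λ=3, (0,-1) for λ=1.
From the initial condition, c_1 = -4, c_2 = 8.
x_2(ln 4) = (-4)(4^3)(-2) + (8)(4^1)(-1) = 480.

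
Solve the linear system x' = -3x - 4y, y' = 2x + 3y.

x(t) = 2c_1e^(-t) - c_2e^(t), y(t) = -c_1e^(-t) + c_2e^(t)

Coefficient matrix A = [[-3, -4], [2, 3]].
Characteristic polynomial det(A - λI) = λ^2 - 1 = 0.
Eigenvalues λ = -1, 1.
For λ=-1: (A-λI) row 1 is [-2, -4], so an eigenvector is (2, -1).
For λ=1: (A-λI) row 1 is [-4, -4], so an eigenvector is (-1, 1).
General solution: c_1e^(-t)(2,-1) + c_2e^(t)(-1,1).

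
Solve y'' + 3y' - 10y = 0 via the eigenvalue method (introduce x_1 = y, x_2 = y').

y(t) = K_1e^(-5t) + K_2e^(2t)

Let x_1 = y, x_2 = y'. Then x_1' = x_2 and x_2' = 10x_1 - 3x_2.
A = [[0,1],[10,-3]]; det(A-λI) = λ^2 + 3λ - 10.
Eigenvalues λ = -5, 2 with eigenvectors (1,-5), (1,2).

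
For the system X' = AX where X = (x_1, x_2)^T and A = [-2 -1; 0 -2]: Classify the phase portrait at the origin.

stable improper node

A = [[-2,-1],[0,-2]]; det(A-λI) = λ^2 + 4λ + 4.
repeated λ = -2 with a single eigenvector.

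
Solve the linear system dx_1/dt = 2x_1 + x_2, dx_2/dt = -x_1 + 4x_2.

x_1(t) = K_1e^(3t) + K_2te^(3t) + K_2e^(3t), x_2(t) = K_1e^(3t) + K_2te^(3t) + 2K_2e^(3t)

Coefficient matrix A = [[2, 1], [-1, 4]].
Characteristic polynomial det(A - λI) = λ^2 - 6λ + 9 = 0.
Single eigenvalue λ = 3 with algebraic multiplicity 2.
Eigenvector v = (1,1); generalized eigenvector w with (A-λI)w=v is (1,2).
General solution: e^(3t)[K_1·v + K_2·(t·v + w)].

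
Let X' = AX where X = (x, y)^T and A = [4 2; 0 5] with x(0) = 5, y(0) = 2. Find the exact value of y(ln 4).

2048

A = [[4,2],[0,5]]; eigenvalues λ = 5, 4.
Eigenvectors: (-2,-1) for λ=5, (-1,0) for λ=4.
From the initial condition, c_1 = -2, c_2 = -1.
y(ln 4) = (-2)(4^5)(-1) + (-1)(4^4)(0) = 2048.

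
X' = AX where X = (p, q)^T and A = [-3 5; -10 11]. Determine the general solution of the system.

Coefficient matrix A = [[-3, 5], [-10, 11]].
Characteristic polynomial det(A - λI) = λ^2 - 8λ + 17 = 0.
Eigenvalues λ = 4 ± i (complex conjugate pair).
For λ=4+i: an eigenvector is (2,3) - i(1,1) = (2 - i, 3 - i).
A real fundamental pair from Re and Im of e^((4+i)t)v: X_1 = e^(4t)(cos(t)·(2,3) + sin(t)·(1,1)), X_2 = e^(4t)(sin(t)·(2,3) - cos(t)·(1,1)).
General solution: K_1X_1 + K_2X_2.

p(t) = K_1e^(4t)sin(t) + 2K_1e^(4t)cos(t) + 2K_2e^(4t)sin(t) - K_2e^(4t)cos(t), q(t) = K_1e^(4t)sin(t) + 3K_1e^(4t)cos(t) + 3K_2e^(4t)sin(t) - K_2e^(4t)cos(t)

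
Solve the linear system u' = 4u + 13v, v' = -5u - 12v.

Coefficient matrix A = [[4, 13], [-5, -12]].
Characteristic polynomial det(A - λI) = λ^2 + 8λ + 17 = 0.
Eigenvalues λ = -4 ± i (complex conjugate pair).
For λ=-4+i: an eigenvector is (3,-2) - i(-2,1) = (3 + 2i, -2 - i).
A real fundamental pair from Re and Im of e^((-4+i)t)v: X_1 = e^(-4t)(cos(t)·(3,-2) + sin(t)·(-2,1)), X_2 = e^(-4t)(sin(t)·(3,-2) - cos(t)·(-2,1)).
General solution: C_1X_1 + C_2X_2.

u(t) = -2C_1e^(-4t)sin(t) + 3C_1e^(-4t)cos(t) + 3C_2e^(-4t)sin(t) + 2C_2e^(-4t)cos(t), v(t) = C_1e^(-4t)sin(t) - 2C_1e^(-4t)cos(t) - 2C_2e^(-4t)sin(t) - C_2e^(-4t)cos(t)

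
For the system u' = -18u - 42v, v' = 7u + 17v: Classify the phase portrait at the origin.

saddle

A = [[-18,-42],[7,17]]; det(A-λI) = λ^2 + λ - 12.
λ = 3, -4: opposite signs.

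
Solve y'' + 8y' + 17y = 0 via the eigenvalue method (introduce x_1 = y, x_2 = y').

Let x_1 = y, x_2 = y'. Then x_1' = x_2 and x_2' = -17x_1 - 8x_2.
A = [[0,1],[-17,-8]]; det(A-λI) = λ^2 + 8λ + 17.
Eigenvalues λ = -4 ± i.

y(t) = C_1e^(-4t)cos(t) + C_2e^(-4t)sin(t)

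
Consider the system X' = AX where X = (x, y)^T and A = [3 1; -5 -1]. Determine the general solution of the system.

x(t) = K_1e^(t)cos(t) + K_2e^(t)sin(t), y(t) = -K_1e^(t)sin(t) - 2K_1e^(t)cos(t) - 2K_2e^(t)sin(t) + K_2e^(t)cos(t)

Coefficient matrix A = [[3, 1], [-5, -1]].
Characteristic polynomial det(A - λI) = λ^2 - 2λ + 2 = 0.
Eigenvalues λ = 1 ± i (complex conjugate pair).
For λ=1+i: an eigenvector is (1,-2) - i(0,-1) = (1, -2 + i).
A real fundamental pair from Re and Im of e^((1+i)t)v: X_1 = e^(t)(cos(t)·(1,-2) + sin(t)·(0,-1)), X_2 = e^(t)(sin(t)·(1,-2) - cos(t)·(0,-1)).
General solution: K_1X_1 + K_2X_2.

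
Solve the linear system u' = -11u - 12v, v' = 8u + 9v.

u(t) = -3C_1e^(-3t) - C_2e^(t), v(t) = 2C_1e^(-3t) + C_2e^(t)

Coefficient matrix A = [[-11, -12], [8, 9]].
Characteristic polynomial det(A - λI) = λ^2 + 2λ - 3 = 0.
Eigenvalues λ = -3, 1.
For λ=-3: (A-λI) row 1 is [-8, -12], so an eigenvector is (-3, 2).
For λ=1: (A-λI) row 1 is [-12, -12], so an eigenvector is (-1, 1).
General solution: C_1e^(-3t)(-3,2) + C_2e^(t)(-1,1).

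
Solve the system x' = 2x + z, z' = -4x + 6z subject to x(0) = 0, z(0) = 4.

Coefficient matrix A = [[2, 1], [-4, 6]].
Characteristic polynomial det(A - λI) = λ^2 - 8λ + 16 = 0.
Single eigenvalue λ = 4 with algebraic multiplicity 2.
Eigenvector v = (-1,-2); generalized eigenvector w with (A-λI)w=v is (-1,-3).
General solution: e^(4t)[C_1·v + C_2·(t·v + w)].
Applying x(0)=0, z(0)=4 gives C_1=4, C_2=-4.

x(t) = 4te^(4t), z(t) = 8te^(4t) + 4e^(4t)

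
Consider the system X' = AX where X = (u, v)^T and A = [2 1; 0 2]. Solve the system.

u(t) = C_1e^(2t) + C_2te^(2t) + 2C_2e^(2t), v(t) = C_2e^(2t)

Coefficient matrix A = [[2, 1], [0, 2]].
Characteristic polynomial det(A - λI) = λ^2 - 4λ + 4 = 0.
Single eigenvalue λ = 2 with algebraic multiplicity 2.
Eigenvector v = (1,0); generalized eigenvector w with (A-λI)w=v is (2,1).
General solution: e^(2t)[C_1·v + C_2·(t·v + w)].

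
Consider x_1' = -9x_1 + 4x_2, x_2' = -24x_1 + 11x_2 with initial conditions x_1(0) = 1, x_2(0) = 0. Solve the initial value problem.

x_1(t) = -2e^(3t) + 3e^(-t), x_2(t) = -6e^(3t) + 6e^(-t)

Coefficient matrix A = [[-9, 4], [-24, 11]].
Characteristic polynomial det(A - λI) = λ^2 - 2λ - 3 = 0.
Eigenvalues λ = -1, 3.
For λ=-1: (A-λI) row 1 is [-8, 4], so an eigenvector is (1, 2).
For λ=3: (A-λI) row 1 is [-12, 4], so an eigenvector is (-1, -3).
General solution: C_1e^(-t)(1,2) + C_2e^(3t)(-1,-3).
Applying x_1(0)=1, x_2(0)=0 gives C_1=3, C_2=2.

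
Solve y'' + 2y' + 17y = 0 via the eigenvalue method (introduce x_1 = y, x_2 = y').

y(t) = C_1e^(-t)cos(4t) + C_2e^(-t)sin(4t)

Let x_1 = y, x_2 = y'. Then x_1' = x_2 and x_2' = -17x_1 - 2x_2.
A = [[0,1],[-17,-2]]; det(A-λI) = λ^2 + 2λ + 17.
Eigenvalues λ = -1 ± 4i.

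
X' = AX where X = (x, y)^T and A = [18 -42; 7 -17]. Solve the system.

x(t) = -2K_1e^(-3t) + 3K_2e^(4t), y(t) = -K_1e^(-3t) + K_2e^(4t)

Coefficient matrix A = [[18, -42], [7, -17]].
Characteristic polynomial det(A - λI) = λ^2 - λ - 12 = 0.
Eigenvalues λ = -3, 4.
For λ=-3: (A-λI) row 1 is [21, -42], so an eigenvector is (-2, -1).
For λ=4: (A-λI) row 1 is [14, -42], so an eigenvector is (3, 1).
General solution: K_1e^(-3t)(-2,-1) + K_2e^(4t)(3,1).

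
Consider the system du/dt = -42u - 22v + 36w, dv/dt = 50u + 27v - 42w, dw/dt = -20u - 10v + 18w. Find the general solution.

Coefficient matrix A = [[-42, -22, 36], [50, 27, -42], [-20, -10, 18]].
det(A - λI) = 0 gives eigenvalues λ = 2, 3, -2.
For λ=2: eigenvector (1,-2,0).
For λ=3: eigenvector (-6,9,-2).
For λ=-2: eigenvector (2,-2,1).
General solution: C_1e^(2t)(1,-2,0) + C_2e^(3t)(-6,9,-2) + C_3e^(-2t)(2,-2,1).

u(t) = C_1e^(2t) - 6C_2e^(3t) + 2C_3e^(-2t), v(t) = -2C_1e^(2t) + 9C_2e^(3t) - 2C_3e^(-2t), w(t) = -2C_2e^(3t) + C_3e^(-2t)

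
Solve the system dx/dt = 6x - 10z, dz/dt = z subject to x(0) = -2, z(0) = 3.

x(t) = -8e^(6t) + 6e^(t), z(t) = 3e^(t)

Coefficient matrix A = [[6, -10], [0, 1]].
Characteristic polynomial det(A - λI) = λ^2 - 7λ + 6 = 0.
Eigenvalues λ = 6, 1.
For λ=6: (A-λI) row 1 is [0, -10], so an eigenvector is (1, 0).
For λ=1: (A-λI) row 1 is [5, -10], so an eigenvector is (2, 1).
General solution: K_1e^(6t)(1,0) + K_2e^(t)(2,1).
Applying x(0)=-2, z(0)=3 gives K_1=-8, K_2=3.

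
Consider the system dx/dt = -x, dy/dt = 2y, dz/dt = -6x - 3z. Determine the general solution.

x(t) = -c_2e^(-t), y(t) = c_3e^(2t), z(t) = c_1e^(-3t) + 3c_2e^(-t)

Coefficient matrix A = [[-1, 0, 0], [0, 2, 0], [-6, 0, -3]].
det(A - λI) = 0 gives eigenvalues λ = -3, -1, 2.
For λ=-3: eigenvector (0,0,1).
For λ=-1: eigenvector (-1,0,3).
For λ=2: eigenvector (0,1,0).
General solution: c_1e^(-3t)(0,0,1) + c_2e^(-t)(-1,0,3) + c_3e^(2t)(0,1,0).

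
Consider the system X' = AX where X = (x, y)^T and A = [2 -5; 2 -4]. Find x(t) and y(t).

x(t) = -2K_1e^(-t)sin(t) + K_1e^(-t)cos(t) + K_2e^(-t)sin(t) + 2K_2e^(-t)cos(t), y(t) = -K_1e^(-t)sin(t) + K_1e^(-t)cos(t) + K_2e^(-t)sin(t) + K_2e^(-t)cos(t)

Coefficient matrix A = [[2, -5], [2, -4]].
Characteristic polynomial det(A - λI) = λ^2 + 2λ + 2 = 0.
Eigenvalues λ = -1 ± i (complex conjugate pair).
For λ=-1+i: an eigenvector is (1,1) - i(-2,-1) = (1 + 2i, 1 + i).
A real fundamental pair from Re and Im of e^((-1+i)t)v: X_1 = e^(-t)(cos(t)·(1,1) + sin(t)·(-2,-1)), X_2 = e^(-t)(sin(t)·(1,1) - cos(t)·(-2,-1)).
General solution: K_1X_1 + K_2X_2.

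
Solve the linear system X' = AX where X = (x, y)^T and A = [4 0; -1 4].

x(t) = -C_2e^(4t), y(t) = C_1e^(4t) + C_2te^(4t) + 2C_2e^(4t)

Coefficient matrix A = [[4, 0], [-1, 4]].
Characteristic polynomial det(A - λI) = λ^2 - 8λ + 16 = 0.
Single eigenvalue λ = 4 with algebraic multiplicity 2.
Eigenvector v = (0,1); generalized eigenvector w with (A-λI)w=v is (-1,2).
General solution: e^(4t)[C_1·v + C_2·(t·v + w)].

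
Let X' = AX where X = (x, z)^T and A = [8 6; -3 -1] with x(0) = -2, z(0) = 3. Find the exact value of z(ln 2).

A = [[8,6],[-3,-1]]; eigenvalues λ = 2, 5.
Eigenvectors: (-1,1) for λ=2, (2,-1) for λ=5.
From the initial condition, c_1 = 4, c_2 = 1.
z(ln 2) = (4)(2^2)(1) + (1)(2^5)(-1) = -16.

-16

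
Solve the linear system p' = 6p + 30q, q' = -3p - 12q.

Coefficient matrix A = [[6, 30], [-3, -12]].
Characteristic polynomial det(A - λI) = λ^2 + 6λ + 18 = 0.
Eigenvalues λ = -3 ± 3i (complex conjugate pair).
For λ=-3+3i: an eigenvector is (3,-1) - i(-1,0) = (3 + i, -1).
A real fundamental pair from Re and Im of e^((-3+3i)t)v: X_1 = e^(-3t)(cos(3t)·(3,-1) + sin(3t)·(-1,0)), X_2 = e^(-3t)(sin(3t)·(3,-1) - cos(3t)·(-1,0)).
General solution: K_1X_1 + K_2X_2.

p(t) = -K_1e^(-3t)sin(3t) + 3K_1e^(-3t)cos(3t) + 3K_2e^(-3t)sin(3t) + K_2e^(-3t)cos(3t), q(t) = -K_1e^(-3t)cos(3t) - K_2e^(-3t)sin(3t)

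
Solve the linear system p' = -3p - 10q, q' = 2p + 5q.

Coefficient matrix A = [[-3, -10], [2, 5]].
Characteristic polynomial det(A - λI) = λ^2 - 2λ + 5 = 0.
Eigenvalues λ = 1 ± 2i (complex conjugate pair).
For λ=1+2i: an eigenvector is (-1,0) - i(2,-1) = (-1 - 2i, 0 + i).
A real fundamental pair from Re and Im of e^((1+2i)t)v: X_1 = e^(t)(cos(2t)·(-1,0) + sin(2t)·(2,-1)), X_2 = e^(t)(sin(2t)·(-1,0) - cos(2t)·(2,-1)).
General solution: K_1X_1 + K_2X_2.

p(t) = 2K_1e^(t)sin(2t) - K_1e^(t)cos(2t) - K_2e^(t)sin(2t) - 2K_2e^(t)cos(2t), q(t) = -K_1e^(t)sin(2t) + K_2e^(t)cos(2t)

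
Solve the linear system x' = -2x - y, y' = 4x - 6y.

x(t) = -c_1e^(-4t) - c_2te^(-4t) - c_2e^(-4t), y(t) = -2c_1e^(-4t) - 2c_2te^(-4t) - c_2e^(-4t)

Coefficient matrix A = [[-2, -1], [4, -6]].
Characteristic polynomial det(A - λI) = λ^2 + 8λ + 16 = 0.
Single eigenvalue λ = -4 with algebraic multiplicity 2.
Eigenvector v = (-1,-2); generalized eigenvector w with (A-λI)w=v is (-1,-1).
General solution: e^(-4t)[c_1·v + c_2·(t·v + w)].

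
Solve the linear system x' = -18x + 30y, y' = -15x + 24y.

x(t) = -3K_1e^(3t)sin(3t) - K_1e^(3t)cos(3t) - K_2e^(3t)sin(3t) + 3K_2e^(3t)cos(3t), y(t) = -2K_1e^(3t)sin(3t) - K_1e^(3t)cos(3t) - K_2e^(3t)sin(3t) + 2K_2e^(3t)cos(3t)

Coefficient matrix A = [[-18, 30], [-15, 24]].
Characteristic polynomial det(A - λI) = λ^2 - 6λ + 18 = 0.
Eigenvalues λ = 3 ± 3i (complex conjugate pair).
For λ=3+3i: an eigenvector is (-1,-1) - i(-3,-2) = (-1 + 3i, -1 + 2i).
A real fundamental pair from Re and Im of e^((3+3i)t)v: X_1 = e^(3t)(cos(3t)·(-1,-1) + sin(3t)·(-3,-2)), X_2 = e^(3t)(sin(3t)·(-1,-1) - cos(3t)·(-3,-2)).
General solution: K_1X_1 + K_2X_2.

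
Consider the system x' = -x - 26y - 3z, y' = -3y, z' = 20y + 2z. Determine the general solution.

Coefficient matrix A = [[-1, -26, -3], [0, -3, 0], [0, 20, 2]].
det(A - λI) = 0 gives eigenvalues λ = -1, 2, -3.
For λ=-1: eigenvector (1,0,0).
For λ=2: eigenvector (-1,0,1).
For λ=-3: eigenvector (7,1,-4).
General solution: K_1e^(-t)(1,0,0) + K_2e^(2t)(-1,0,1) + K_3e^(-3t)(7,1,-4).

x(t) = K_1e^(-t) - K_2e^(2t) + 7K_3e^(-3t), y(t) = K_3e^(-3t), z(t) = K_2e^(2t) - 4K_3e^(-3t)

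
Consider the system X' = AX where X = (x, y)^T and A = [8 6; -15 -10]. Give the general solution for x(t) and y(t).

x(t) = -c_1e^(-t)sin(3t) - c_1e^(-t)cos(3t) - c_2e^(-t)sin(3t) + c_2e^(-t)cos(3t), y(t) = 2c_1e^(-t)sin(3t) + c_1e^(-t)cos(3t) + c_2e^(-t)sin(3t) - 2c_2e^(-t)cos(3t)

Coefficient matrix A = [[8, 6], [-15, -10]].
Characteristic polynomial det(A - λI) = λ^2 + 2λ + 10 = 0.
Eigenvalues λ = -1 ± 3i (complex conjugate pair).
For λ=-1+3i: an eigenvector is (-1,1) - i(-1,2) = (-1 + i, 1 - 2i).
A real fundamental pair from Re and Im of e^((-1+3i)t)v: X_1 = e^(-t)(cos(3t)·(-1,1) + sin(3t)·(-1,2)), X_2 = e^(-t)(sin(3t)·(-1,1) - cos(3t)·(-1,2)).
General solution: c_1X_1 + c_2X_2.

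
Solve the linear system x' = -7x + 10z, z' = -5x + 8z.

x(t) = 2c_1e^(-2t) + c_2e^(3t), z(t) = c_1e^(-2t) + c_2e^(3t)

Coefficient matrix A = [[-7, 10], [-5, 8]].
Characteristic polynomial det(A - λI) = λ^2 - λ - 6 = 0.
Eigenvalues λ = -2, 3.
For λ=-2: (A-λI) row 1 is [-5, 10], so an eigenvector is (2, 1).
For λ=3: (A-λI) row 1 is [-10, 10], so an eigenvector is (1, 1).
General solution: c_1e^(-2t)(2,1) + c_2e^(3t)(1,1).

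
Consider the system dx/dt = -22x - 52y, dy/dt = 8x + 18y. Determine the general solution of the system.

Coefficient matrix A = [[-22, -52], [8, 18]].
Characteristic polynomial det(A - λI) = λ^2 + 4λ + 20 = 0.
Eigenvalues λ = -2 ± 4i (complex conjugate pair).
For λ=-2+4i: an eigenvector is (2,-1) - i(3,-1) = (2 - 3i, -1 + i).
A real fundamental pair from Re and Im of e^((-2+4i)t)v: X_1 = e^(-2t)(cos(4t)·(2,-1) + sin(4t)·(3,-1)), X_2 = e^(-2t)(sin(4t)·(2,-1) - cos(4t)·(3,-1)).
General solution: c_1X_1 + c_2X_2.

x(t) = 3c_1e^(-2t)sin(4t) + 2c_1e^(-2t)cos(4t) + 2c_2e^(-2t)sin(4t) - 3c_2e^(-2t)cos(4t), y(t) = -c_1e^(-2t)sin(4t) - c_1e^(-2t)cos(4t) - c_2e^(-2t)sin(4t) + c_2e^(-2t)cos(4t)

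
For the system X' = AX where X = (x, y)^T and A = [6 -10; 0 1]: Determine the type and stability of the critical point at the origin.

A = [[6,-10],[0,1]]; det(A-λI) = λ^2 - 7λ + 6.
λ = 1, 6: both positive.

unstable node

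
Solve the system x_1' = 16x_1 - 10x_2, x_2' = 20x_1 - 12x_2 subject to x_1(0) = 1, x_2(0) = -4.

Coefficient matrix A = [[16, -10], [20, -12]].
Characteristic polynomial det(A - λI) = λ^2 - 4λ + 8 = 0.
Eigenvalues λ = 2 ± 2i (complex conjugate pair).
For λ=2+2i: an eigenvector is (2,3) - i(-1,-1) = (2 + i, 3 + i).
A real fundamental pair from Re and Im of e^((2+2i)t)v: X_1 = e^(2t)(cos(2t)·(2,3) + sin(2t)·(-1,-1)), X_2 = e^(2t)(sin(2t)·(2,3) - cos(2t)·(-1,-1)).
General solution: K_1X_1 + K_2X_2.
Applying x_1(0)=1, x_2(0)=-4 gives K_1=-5, K_2=11.

x_1(t) = 27e^(2t)sin(2t) + e^(2t)cos(2t), x_2(t) = 38e^(2t)sin(2t) - 4e^(2t)cos(2t)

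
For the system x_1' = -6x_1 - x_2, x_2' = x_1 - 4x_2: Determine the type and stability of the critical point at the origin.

stable improper node

A = [[-6,-1],[1,-4]]; det(A-λI) = λ^2 + 10λ + 25.
repeated λ = -5 with a single eigenvector.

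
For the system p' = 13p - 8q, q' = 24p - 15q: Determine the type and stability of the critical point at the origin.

A = [[13,-8],[24,-15]]; det(A-λI) = λ^2 + 2λ - 3.
λ = 1, -3: opposite signs.

saddle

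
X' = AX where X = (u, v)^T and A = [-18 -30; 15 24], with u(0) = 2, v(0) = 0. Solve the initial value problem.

u(t) = -14e^(3t)sin(3t) + 2e^(3t)cos(3t), v(t) = 10e^(3t)sin(3t)

Coefficient matrix A = [[-18, -30], [15, 24]].
Characteristic polynomial det(A - λI) = λ^2 - 6λ + 18 = 0.
Eigenvalues λ = 3 ± 3i (complex conjugate pair).
For λ=3+3i: an eigenvector is (3,-2) - i(-1,1) = (3 + i, -2 - i).
A real fundamental pair from Re and Im of e^((3+3i)t)v: X_1 = e^(3t)(cos(3t)·(3,-2) + sin(3t)·(-1,1)), X_2 = e^(3t)(sin(3t)·(3,-2) - cos(3t)·(-1,1)).
General solution: C_1X_1 + C_2X_2.
Applying u(0)=2, v(0)=0 gives C_1=2, C_2=-4.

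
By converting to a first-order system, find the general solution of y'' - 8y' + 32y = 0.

Let x_1 = y, x_2 = y'. Then x_1' = x_2 and x_2' = -32x_1 + 8x_2.
A = [[0,1],[-32,8]]; det(A-λI) = λ^2 - 8λ + 32.
Eigenvalues λ = 4 ± 4i.

y(t) = C_1e^(4t)cos(4t) + C_2e^(4t)sin(4t)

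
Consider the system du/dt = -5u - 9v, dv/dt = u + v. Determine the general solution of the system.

Coefficient matrix A = [[-5, -9], [1, 1]].
Characteristic polynomial det(A - λI) = λ^2 + 4λ + 4 = 0.
Single eigenvalue λ = -2 with algebraic multiplicity 2.
Eigenvector v = (3,-1); generalized eigenvector w with (A-λI)w=v is (2,-1).
General solution: e^(-2t)[C_1·v + C_2·(t·v + w)].

u(t) = 3C_1e^(-2t) + 3C_2te^(-2t) + 2C_2e^(-2t), v(t) = -C_1e^(-2t) - C_2te^(-2t) - C_2e^(-2t)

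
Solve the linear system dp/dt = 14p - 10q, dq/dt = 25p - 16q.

p(t) = -K_1e^(-t)sin(5t) + K_1e^(-t)cos(5t) + K_2e^(-t)sin(5t) + K_2e^(-t)cos(5t), q(t) = -K_1e^(-t)sin(5t) + 2K_1e^(-t)cos(5t) + 2K_2e^(-t)sin(5t) + K_2e^(-t)cos(5t)

Coefficient matrix A = [[14, -10], [25, -16]].
Characteristic polynomial det(A - λI) = λ^2 + 2λ + 26 = 0.
Eigenvalues λ = -1 ± 5i (complex conjugate pair).
For λ=-1+5i: an eigenvector is (1,2) - i(-1,-1) = (1 + i, 2 + i).
A real fundamental pair from Re and Im of e^((-1+5i)t)v: X_1 = e^(-t)(cos(5t)·(1,2) + sin(5t)·(-1,-1)), X_2 = e^(-t)(sin(5t)·(1,2) - cos(5t)·(-1,-1)).
General solution: K_1X_1 + K_2X_2.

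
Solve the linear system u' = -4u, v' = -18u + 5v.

u(t) = -C_2e^(-4t), v(t) = -C_1e^(5t) - 2C_2e^(-4t)

Coefficient matrix A = [[-4, 0], [-18, 5]].
Characteristic polynomial det(A - λI) = λ^2 - λ - 20 = 0.
Eigenvalues λ = 5, -4.
For λ=5: (A-λI) row 1 is [-9, 0], so an eigenvector is (0, -1).
For λ=-4: (A-λI) row 2 is [-18, 9], so an eigenvector is (-1, -2).
General solution: C_1e^(5t)(0,-1) + C_2e^(-4t)(-1,-2).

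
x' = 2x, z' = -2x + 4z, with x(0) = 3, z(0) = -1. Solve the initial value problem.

Coefficient matrix A = [[2, 0], [-2, 4]].
Characteristic polynomial det(A - λI) = λ^2 - 6λ + 8 = 0.
Eigenvalues λ = 4, 2.
For λ=4: (A-λI) row 1 is [-2, 0], so an eigenvector is (0, 1).
For λ=2: (A-λI) row 2 is [-2, 2], so an eigenvector is (-1, -1).
General solution: K_1e^(4t)(0,1) + K_2e^(2t)(-1,-1).
Applying x(0)=3, z(0)=-1 gives K_1=-4, K_2=-3.

x(t) = 3e^(2t), z(t) = -4e^(4t) + 3e^(2t)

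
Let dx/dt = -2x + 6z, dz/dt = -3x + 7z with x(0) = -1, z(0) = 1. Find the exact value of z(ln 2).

44

A = [[-2,6],[-3,7]]; eigenvalues λ = 4, 1.
Eigenvectors: (-1,-1) for λ=4, (2,1) for λ=1.
From the initial condition, c_1 = -3, c_2 = -2.
z(ln 2) = (-3)(2^4)(-1) + (-2)(2^1)(1) = 44.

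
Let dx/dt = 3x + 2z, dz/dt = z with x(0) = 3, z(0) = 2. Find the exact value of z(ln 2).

A = [[3,2],[0,1]]; eigenvalues λ = 3, 1.
Eigenvectors: (1,0) for λ=3, (-1,1) for λ=1.
From the initial condition, c_1 = 5, c_2 = 2.
z(ln 2) = (5)(2^3)(0) + (2)(2^1)(1) = 4.

4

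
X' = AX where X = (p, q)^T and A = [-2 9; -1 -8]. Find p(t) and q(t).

Coefficient matrix A = [[-2, 9], [-1, -8]].
Characteristic polynomial det(A - λI) = λ^2 + 10λ + 25 = 0.
Single eigenvalue λ = -5 with algebraic multiplicity 2.
Eigenvector v = (3,-1); generalized eigenvector w with (A-λI)w=v is (-2,1).
General solution: e^(-5t)[K_1·v + K_2·(t·v + w)].

p(t) = 3K_1e^(-5t) + 3K_2te^(-5t) - 2K_2e^(-5t), q(t) = -K_1e^(-5t) - K_2te^(-5t) + K_2e^(-5t)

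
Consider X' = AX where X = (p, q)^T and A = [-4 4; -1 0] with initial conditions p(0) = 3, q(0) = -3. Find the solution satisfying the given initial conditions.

p(t) = -18te^(-2t) + 3e^(-2t), q(t) = -9te^(-2t) - 3e^(-2t)

Coefficient matrix A = [[-4, 4], [-1, 0]].
Characteristic polynomial det(A - λI) = λ^2 + 4λ + 4 = 0.
Single eigenvalue λ = -2 with algebraic multiplicity 2.
Eigenvector v = (-2,-1); generalized eigenvector w with (A-λI)w=v is (-3,-2).
General solution: e^(-2t)[C_1·v + C_2·(t·v + w)].
Applying p(0)=3, q(0)=-3 gives C_1=-15, C_2=9.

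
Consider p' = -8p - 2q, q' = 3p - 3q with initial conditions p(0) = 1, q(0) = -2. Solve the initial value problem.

p(t) = 2e^(-5t) - e^(-6t), q(t) = -3e^(-5t) + e^(-6t)

Coefficient matrix A = [[-8, -2], [3, -3]].
Characteristic polynomial det(A - λI) = λ^2 + 11λ + 30 = 0.
Eigenvalues λ = -5, -6.
For λ=-5: (A-λI) row 1 is [-3, -2], so an eigenvector is (-2, 3).
For λ=-6: (A-λI) row 1 is [-2, -2], so an eigenvector is (-1, 1).
General solution: c_1e^(-5t)(-2,3) + c_2e^(-6t)(-1,1).
Applying p(0)=1, q(0)=-2 gives c_1=-1, c_2=1.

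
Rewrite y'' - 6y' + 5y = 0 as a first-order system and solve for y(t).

Let x_1 = y, x_2 = y'. Then x_1' = x_2 and x_2' = -5x_1 + 6x_2.
A = [[0,1],[-5,6]]; det(A-λI) = λ^2 - 6λ + 5.
Eigenvalues λ = 5, 1 with eigenvectors (1,5), (1,1).

y(t) = C_1e^(5t) + C_2e^(t)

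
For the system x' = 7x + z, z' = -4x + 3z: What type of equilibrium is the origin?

A = [[7,1],[-4,3]]; det(A-λI) = λ^2 - 10λ + 25.
repeated λ = 5 with a single eigenvector.

unstable improper node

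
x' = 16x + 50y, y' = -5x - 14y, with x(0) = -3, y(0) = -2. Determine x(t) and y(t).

x(t) = -29e^(t)sin(5t) - 3e^(t)cos(5t), y(t) = 9e^(t)sin(5t) - 2e^(t)cos(5t)

Coefficient matrix A = [[16, 50], [-5, -14]].
Characteristic polynomial det(A - λI) = λ^2 - 2λ + 26 = 0.
Eigenvalues λ = 1 ± 5i (complex conjugate pair).
For λ=1+5i: an eigenvector is (3,-1) - i(-1,0) = (3 + i, -1).
A real fundamental pair from Re and Im of e^((1+5i)t)v: X_1 = e^(t)(cos(5t)·(3,-1) + sin(5t)·(-1,0)), X_2 = e^(t)(sin(5t)·(3,-1) - cos(5t)·(-1,0)).
General solution: c_1X_1 + c_2X_2.
Applying x(0)=-3, y(0)=-2 gives c_1=2, c_2=-9.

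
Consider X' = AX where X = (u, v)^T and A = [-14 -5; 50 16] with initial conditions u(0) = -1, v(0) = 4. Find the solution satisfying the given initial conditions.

Coefficient matrix A = [[-14, -5], [50, 16]].
Characteristic polynomial det(A - λI) = λ^2 - 2λ + 26 = 0.
Eigenvalues λ = 1 ± 5i (complex conjugate pair).
For λ=1+5i: an eigenvector is (0,1) - i(-1,3) = (0 + i, 1 - 3i).
A real fundamental pair from Re and Im of e^((1+5i)t)v: X_1 = e^(t)(cos(5t)·(0,1) + sin(5t)·(-1,3)), X_2 = e^(t)(sin(5t)·(0,1) - cos(5t)·(-1,3)).
General solution: c_1X_1 + c_2X_2.
Applying u(0)=-1, v(0)=4 gives c_1=1, c_2=-1.

u(t) = -e^(t)sin(5t) - e^(t)cos(5t), v(t) = 2e^(t)sin(5t) + 4e^(t)cos(5t)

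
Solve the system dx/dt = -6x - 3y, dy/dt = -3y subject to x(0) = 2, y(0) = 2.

Coefficient matrix A = [[-6, -3], [0, -3]].
Characteristic polynomial det(A - λI) = λ^2 + 9λ + 18 = 0.
Eigenvalues λ = -3, -6.
For λ=-3: (A-λI) row 1 is [-3, -3], so an eigenvector is (-1, 1).
For λ=-6: (A-λI) row 1 is [0, -3], so an eigenvector is (1, 0).
General solution: C_1e^(-3t)(-1,1) + C_2e^(-6t)(1,0).
Applying x(0)=2, y(0)=2 gives C_1=2, C_2=4.

x(t) = -2e^(-3t) + 4e^(-6t), y(t) = 2e^(-3t)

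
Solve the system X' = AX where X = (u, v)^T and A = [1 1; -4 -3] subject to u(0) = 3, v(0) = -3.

u(t) = 3te^(-t) + 3e^(-t), v(t) = -6te^(-t) - 3e^(-t)

Coefficient matrix A = [[1, 1], [-4, -3]].
Characteristic polynomial det(A - λI) = λ^2 + 2λ + 1 = 0.
Single eigenvalue λ = -1 with algebraic multiplicity 2.
Eigenvector v = (1,-2); generalized eigenvector w with (A-λI)w=v is (1,-1).
General solution: e^(-t)[C_1·v + C_2·(t·v + w)].
Applying u(0)=3, v(0)=-3 gives C_1=0, C_2=3.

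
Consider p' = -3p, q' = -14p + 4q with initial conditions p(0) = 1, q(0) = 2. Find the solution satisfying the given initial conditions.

Coefficient matrix A = [[-3, 0], [-14, 4]].
Characteristic polynomial det(A - λI) = λ^2 - λ - 12 = 0.
Eigenvalues λ = 4, -3.
For λ=4: (A-λI) row 1 is [-7, 0], so an eigenvector is (0, 1).
For λ=-3: (A-λI) row 2 is [-14, 7], so an eigenvector is (-1, -2).
General solution: C_1e^(4t)(0,1) + C_2e^(-3t)(-1,-2).
Applying p(0)=1, q(0)=2 gives C_1=0, C_2=-1.

p(t) = e^(-3t), q(t) = 2e^(-3t)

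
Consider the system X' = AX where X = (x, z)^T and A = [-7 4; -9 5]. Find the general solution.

x(t) = 2K_1e^(-t) + 2K_2te^(-t) - K_2e^(-t), z(t) = 3K_1e^(-t) + 3K_2te^(-t) - K_2e^(-t)

Coefficient matrix A = [[-7, 4], [-9, 5]].
Characteristic polynomial det(A - λI) = λ^2 + 2λ + 1 = 0.
Single eigenvalue λ = -1 with algebraic multiplicity 2.
Eigenvector v = (2,3); generalized eigenvector w with (A-λI)w=v is (-1,-1).
General solution: e^(-t)[K_1·v + K_2·(t·v + w)].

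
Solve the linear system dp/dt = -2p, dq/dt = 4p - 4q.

p(t) = c_2e^(-2t), q(t) = -c_1e^(-4t) + 2c_2e^(-2t)

Coefficient matrix A = [[-2, 0], [4, -4]].
Characteristic polynomial det(A - λI) = λ^2 + 6λ + 8 = 0.
Eigenvalues λ = -4, -2.
For λ=-4: (A-λI) row 1 is [2, 0], so an eigenvector is (0, -1).
For λ=-2: (A-λI) row 2 is [4, -2], so an eigenvector is (1, 2).
General solution: c_1e^(-4t)(0,-1) + c_2e^(-2t)(1,2).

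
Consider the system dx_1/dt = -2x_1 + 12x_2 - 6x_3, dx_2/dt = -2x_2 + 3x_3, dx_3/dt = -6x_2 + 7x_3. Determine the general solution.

x_1(t) = K_1e^(-2t) - 2K_3e^(t), x_2(t) = K_2e^(4t) - K_3e^(t), x_3(t) = 2K_2e^(4t) - K_3e^(t)

Coefficient matrix A = [[-2, 12, -6], [0, -2, 3], [0, -6, 7]].
det(A - λI) = 0 gives eigenvalues λ = -2, 4, 1.
For λ=-2: eigenvector (1,0,0).
For λ=4: eigenvector (0,1,2).
For λ=1: eigenvector (-2,-1,-1).
General solution: K_1e^(-2t)(1,0,0) + K_2e^(4t)(0,1,2) + K_3e^(t)(-2,-1,-1).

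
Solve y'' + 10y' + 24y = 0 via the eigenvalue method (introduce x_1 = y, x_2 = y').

Let x_1 = y, x_2 = y'. Then x_1' = x_2 and x_2' = -24x_1 - 10x_2.
A = [[0,1],[-24,-10]]; det(A-λI) = λ^2 + 10λ + 24.
Eigenvalues λ = -6, -4 with eigenvectors (1,-6), (1,-4).

y(t) = K_1e^(-6t) + K_2e^(-4t)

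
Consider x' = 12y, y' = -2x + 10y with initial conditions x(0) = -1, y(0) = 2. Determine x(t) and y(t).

Coefficient matrix A = [[0, 12], [-2, 10]].
Characteristic polynomial det(A - λI) = λ^2 - 10λ + 24 = 0.
Eigenvalues λ = 6, 4.
For λ=6: (A-λI) row 1 is [-6, 12], so an eigenvector is (2, 1).
For λ=4: (A-λI) row 1 is [-4, 12], so an eigenvector is (3, 1).
General solution: c_1e^(6t)(2,1) + c_2e^(4t)(3,1).
Applying x(0)=-1, y(0)=2 gives c_1=7, c_2=-5.

x(t) = 14e^(6t) - 15e^(4t), y(t) = 7e^(6t) - 5e^(4t)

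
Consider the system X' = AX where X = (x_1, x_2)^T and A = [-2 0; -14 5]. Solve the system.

x_1(t) = -c_1e^(-2t), x_2(t) = -2c_1e^(-2t) + c_2e^(5t)

Coefficient matrix A = [[-2, 0], [-14, 5]].
Characteristic polynomial det(A - λI) = λ^2 - 3λ - 10 = 0.
Eigenvalues λ = -2, 5.
For λ=-2: (A-λI) row 2 is [-14, 7], so an eigenvector is (-1, -2).
For λ=5: (A-λI) row 1 is [-7, 0], so an eigenvector is (0, 1).
General solution: c_1e^(-2t)(-1,-2) + c_2e^(5t)(0,1).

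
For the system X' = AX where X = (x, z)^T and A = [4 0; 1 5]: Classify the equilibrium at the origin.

A = [[4,0],[1,5]]; det(A-λI) = λ^2 - 9λ + 20.
λ = 4, 5: both positive.

unstable node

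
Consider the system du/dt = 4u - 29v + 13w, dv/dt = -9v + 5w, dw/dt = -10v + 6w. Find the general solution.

Coefficient matrix A = [[4, -29, 13], [0, -9, 5], [0, -10, 6]].
det(A - λI) = 0 gives eigenvalues λ = 4, -4, 1.
For λ=4: eigenvector (1,0,0).
For λ=-4: eigenvector (2,1,1).
For λ=1: eigenvector (1,1,2).
General solution: c_1e^(4t)(1,0,0) + c_2e^(-4t)(2,1,1) + c_3e^(t)(1,1,2).

u(t) = c_1e^(4t) + 2c_2e^(-4t) + c_3e^(t), v(t) = c_2e^(-4t) + c_3e^(t), w(t) = c_2e^(-4t) + 2c_3e^(t)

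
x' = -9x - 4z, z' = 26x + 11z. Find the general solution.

x(t) = -C_1e^(t)sin(2t) - C_1e^(t)cos(2t) - C_2e^(t)sin(2t) + C_2e^(t)cos(2t), z(t) = 2C_1e^(t)sin(2t) + 3C_1e^(t)cos(2t) + 3C_2e^(t)sin(2t) - 2C_2e^(t)cos(2t)

Coefficient matrix A = [[-9, -4], [26, 11]].
Characteristic polynomial det(A - λI) = λ^2 - 2λ + 5 = 0.
Eigenvalues λ = 1 ± 2i (complex conjugate pair).
For λ=1+2i: an eigenvector is (-1,3) - i(-1,2) = (-1 + i, 3 - 2i).
A real fundamental pair from Re and Im of e^((1+2i)t)v: X_1 = e^(t)(cos(2t)·(-1,3) + sin(2t)·(-1,2)), X_2 = e^(t)(sin(2t)·(-1,3) - cos(2t)·(-1,2)).
General solution: C_1X_1 + C_2X_2.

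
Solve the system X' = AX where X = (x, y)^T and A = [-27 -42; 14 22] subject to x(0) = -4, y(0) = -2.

Coefficient matrix A = [[-27, -42], [14, 22]].
Characteristic polynomial det(A - λI) = λ^2 + 5λ - 6 = 0.
Eigenvalues λ = -6, 1.
For λ=-6: (A-λI) row 1 is [-21, -42], so an eigenvector is (-2, 1).
For λ=1: (A-λI) row 1 is [-28, -42], so an eigenvector is (-3, 2).
General solution: K_1e^(-6t)(-2,1) + K_2e^(t)(-3,2).
Applying x(0)=-4, y(0)=-2 gives K_1=14, K_2=-8.

x(t) = 24e^(t) - 28e^(-6t), y(t) = -16e^(t) + 14e^(-6t)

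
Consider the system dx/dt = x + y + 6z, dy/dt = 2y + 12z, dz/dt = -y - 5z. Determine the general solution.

x(t) = K_1e^(t) - K_2e^(-t) - K_3e^(-2t), y(t) = -4K_2e^(-t) - 3K_3e^(-2t), z(t) = K_2e^(-t) + K_3e^(-2t)

Coefficient matrix A = [[1, 1, 6], [0, 2, 12], [0, -1, -5]].
det(A - λI) = 0 gives eigenvalues λ = 1, -1, -2.
For λ=1: eigenvector (1,0,0).
For λ=-1: eigenvector (-1,-4,1).
For λ=-2: eigenvector (-1,-3,1).
General solution: K_1e^(t)(1,0,0) + K_2e^(-t)(-1,-4,1) + K_3e^(-2t)(-1,-3,1).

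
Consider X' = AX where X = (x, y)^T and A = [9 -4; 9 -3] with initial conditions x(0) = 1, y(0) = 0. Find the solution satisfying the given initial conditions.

Coefficient matrix A = [[9, -4], [9, -3]].
Characteristic polynomial det(A - λI) = λ^2 - 6λ + 9 = 0.
Single eigenvalue λ = 3 with algebraic multiplicity 2.
Eigenvector v = (-2,-3); generalized eigenvector w with (A-λI)w=v is (-1,-1).
General solution: e^(3t)[c_1·v + c_2·(t·v + w)].
Applying x(0)=1, y(0)=0 gives c_1=1, c_2=-3.

x(t) = 6te^(3t) + e^(3t), y(t) = 9te^(3t)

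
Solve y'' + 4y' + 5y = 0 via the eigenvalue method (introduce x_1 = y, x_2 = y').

Let x_1 = y, x_2 = y'. Then x_1' = x_2 and x_2' = -5x_1 - 4x_2.
A = [[0,1],[-5,-4]]; det(A-λI) = λ^2 + 4λ + 5.
Eigenvalues λ = -2 ± i.

y(t) = c_1e^(-2t)cos(t) + c_2e^(-2t)sin(t)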